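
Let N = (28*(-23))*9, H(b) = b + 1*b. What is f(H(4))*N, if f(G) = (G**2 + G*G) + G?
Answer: -788256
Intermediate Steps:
H(b) = 2*b (H(b) = b + b = 2*b)
f(G) = G + 2*G**2 (f(G) = (G**2 + G**2) + G = 2*G**2 + G = G + 2*G**2)
N = -5796 (N = -644*9 = -5796)
f(H(4))*N = ((2*4)*(1 + 2*(2*4)))*(-5796) = (8*(1 + 2*8))*(-5796) = (8*(1 + 16))*(-5796) = (8*17)*(-5796) = 136*(-5796) = -788256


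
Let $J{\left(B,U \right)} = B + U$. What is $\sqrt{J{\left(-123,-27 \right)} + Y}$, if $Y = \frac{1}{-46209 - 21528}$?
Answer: $\frac{i \sqrt{688245243087}}{67737} \approx 12.247 i$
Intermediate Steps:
$Y = - \frac{1}{67737}$ ($Y = \frac{1}{-67737} = - \frac{1}{67737} \approx -1.4763 \cdot 10^{-5}$)
$\sqrt{J{\left(-123,-27 \right)} + Y} = \sqrt{\left(-123 - 27\right) - \frac{1}{67737}} = \sqrt{-150 - \frac{1}{67737}} = \sqrt{- \frac{10160551}{67737}} = \frac{i \sqrt{688245243087}}{67737}$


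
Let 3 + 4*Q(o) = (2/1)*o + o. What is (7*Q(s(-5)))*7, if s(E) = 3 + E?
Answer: -441/4 ≈ -110.25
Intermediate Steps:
Q(o) = -¾ + 3*o/4 (Q(o) = -¾ + ((2/1)*o + o)/4 = -¾ + ((2*1)*o + o)/4 = -¾ + (2*o + o)/4 = -¾ + (3*o)/4 = -¾ + 3*o/4)
(7*Q(s(-5)))*7 = (7*(-¾ + 3*(3 - 5)/4))*7 = (7*(-¾ + (¾)*(-2)))*7 = (7*(-¾ - 3/2))*7 = (7*(-9/4))*7 = -63/4*7 = -441/4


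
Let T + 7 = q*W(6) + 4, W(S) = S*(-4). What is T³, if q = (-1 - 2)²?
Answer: -10503459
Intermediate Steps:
W(S) = -4*S
q = 9 (q = (-3)² = 9)
T = -219 (T = -7 + (9*(-4*6) + 4) = -7 + (9*(-24) + 4) = -7 + (-216 + 4) = -7 - 212 = -219)
T³ = (-219)³ = -10503459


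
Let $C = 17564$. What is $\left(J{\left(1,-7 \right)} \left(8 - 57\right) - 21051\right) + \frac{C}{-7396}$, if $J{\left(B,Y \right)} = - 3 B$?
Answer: $- \frac{38655887}{1849} \approx -20906.0$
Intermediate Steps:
$\left(J{\left(1,-7 \right)} \left(8 - 57\right) - 21051\right) + \frac{C}{-7396} = \left(\left(-3\right) 1 \left(8 - 57\right) - 21051\right) + \frac{17564}{-7396} = \left(\left(-3\right) \left(-49\right) - 21051\right) + 17564 \left(- \frac{1}{7396}\right) = \left(147 - 21051\right) - \frac{4391}{1849} = -20904 - \frac{4391}{1849} = - \frac{38655887}{1849}$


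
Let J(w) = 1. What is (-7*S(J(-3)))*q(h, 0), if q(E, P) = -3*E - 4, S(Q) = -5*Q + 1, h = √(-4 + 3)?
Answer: -112 - 84*I ≈ -112.0 - 84.0*I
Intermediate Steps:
h = I (h = √(-1) = I ≈ 1.0*I)
S(Q) = 1 - 5*Q
q(E, P) = -4 - 3*E
(-7*S(J(-3)))*q(h, 0) = (-7*(1 - 5*1))*(-4 - 3*I) = (-7*(1 - 5))*(-4 - 3*I) = (-7*(-4))*(-4 - 3*I) = 28*(-4 - 3*I) = -112 - 84*I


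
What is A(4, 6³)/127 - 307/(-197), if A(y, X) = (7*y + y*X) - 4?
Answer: 213925/25019 ≈ 8.5505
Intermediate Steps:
A(y, X) = -4 + 7*y + X*y (A(y, X) = (7*y + X*y) - 4 = -4 + 7*y + X*y)
A(4, 6³)/127 - 307/(-197) = (-4 + 7*4 + 6³*4)/127 - 307/(-197) = (-4 + 28 + 216*4)*(1/127) - 307*(-1/197) = (-4 + 28 + 864)*(1/127) + 307/197 = 888*(1/127) + 307/197 = 888/127 + 307/197 = 213925/25019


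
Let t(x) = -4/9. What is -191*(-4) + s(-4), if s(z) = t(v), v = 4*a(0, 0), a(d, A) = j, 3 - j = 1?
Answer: 6872/9 ≈ 763.56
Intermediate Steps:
j = 2 (j = 3 - 1*1 = 3 - 1 = 2)
a(d, A) = 2
v = 8 (v = 4*2 = 8)
t(x) = -4/9 (t(x) = -4*⅑ = -4/9)
s(z) = -4/9
-191*(-4) + s(-4) = -191*(-4) - 4/9 = 764 - 4/9 = 6872/9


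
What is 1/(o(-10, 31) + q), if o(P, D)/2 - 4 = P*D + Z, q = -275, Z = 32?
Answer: -1/823 ≈ -0.0012151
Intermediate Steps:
o(P, D) = 72 + 2*D*P (o(P, D) = 8 + 2*(P*D + 32) = 8 + 2*(D*P + 32) = 8 + 2*(32 + D*P) = 8 + (64 + 2*D*P) = 72 + 2*D*P)
1/(o(-10, 31) + q) = 1/((72 + 2*31*(-10)) - 275) = 1/((72 - 620) - 275) = 1/(-548 - 275) = 1/(-823) = -1/823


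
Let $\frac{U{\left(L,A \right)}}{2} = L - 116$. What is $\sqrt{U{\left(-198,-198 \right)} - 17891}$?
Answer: $i \sqrt{18519} \approx 136.08 i$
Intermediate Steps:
$U{\left(L,A \right)} = -232 + 2 L$ ($U{\left(L,A \right)} = 2 \left(L - 116\right) = 2 \left(-116 + L\right) = -232 + 2 L$)
$\sqrt{U{\left(-198,-198 \right)} - 17891} = \sqrt{\left(-232 + 2 \left(-198\right)\right) - 17891} = \sqrt{\left(-232 - 396\right) - 17891} = \sqrt{-628 - 17891} = \sqrt{-18519} = i \sqrt{18519}$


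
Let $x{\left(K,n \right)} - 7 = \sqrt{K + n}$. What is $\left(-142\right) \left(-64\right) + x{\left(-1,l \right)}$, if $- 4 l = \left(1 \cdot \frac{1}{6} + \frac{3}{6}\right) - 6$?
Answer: $9095 + \frac{\sqrt{3}}{3} \approx 9095.6$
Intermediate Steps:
$l = \frac{4}{3}$ ($l = - \frac{\left(1 \cdot \frac{1}{6} + \frac{3}{6}\right) - 6}{4} = - \frac{\left(1 \cdot \frac{1}{6} + 3 \cdot \frac{1}{6}\right) - 6}{4} = - \frac{\left(\frac{1}{6} + \frac{1}{2}\right) - 6}{4} = - \frac{\frac{2}{3} - 6}{4} = \left(- \frac{1}{4}\right) \left(- \frac{16}{3}\right) = \frac{4}{3} \approx 1.3333$)
$x{\left(K,n \right)} = 7 + \sqrt{K + n}$
$\left(-142\right) \left(-64\right) + x{\left(-1,l \right)} = \left(-142\right) \left(-64\right) + \left(7 + \sqrt{-1 + \frac{4}{3}}\right) = 9088 + \left(7 + \sqrt{\frac{1}{3}}\right) = 9088 + \left(7 + \frac{\sqrt{3}}{3}\right) = 9095 + \frac{\sqrt{3}}{3}$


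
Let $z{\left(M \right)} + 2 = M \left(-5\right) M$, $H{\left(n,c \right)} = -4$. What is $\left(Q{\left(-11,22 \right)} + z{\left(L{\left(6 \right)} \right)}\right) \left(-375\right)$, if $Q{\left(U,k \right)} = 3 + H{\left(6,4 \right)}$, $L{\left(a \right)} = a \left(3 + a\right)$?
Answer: $5468625$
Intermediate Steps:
$z{\left(M \right)} = -2 - 5 M^{2}$ ($z{\left(M \right)} = -2 + M \left(-5\right) M = -2 + - 5 M M = -2 - 5 M^{2}$)
$Q{\left(U,k \right)} = -1$ ($Q{\left(U,k \right)} = 3 - 4 = -1$)
$\left(Q{\left(-11,22 \right)} + z{\left(L{\left(6 \right)} \right)}\right) \left(-375\right) = \left(-1 - \left(2 + 5 \left(6 \left(3 + 6\right)\right)^{2}\right)\right) \left(-375\right) = \left(-1 - \left(2 + 5 \left(6 \cdot 9\right)^{2}\right)\right) \left(-375\right) = \left(-1 - \left(2 + 5 \cdot 54^{2}\right)\right) \left(-375\right) = \left(-1 - 14582\right) \left(-375\right) = \left(-14583\right) \left(-375\right) = 5468625$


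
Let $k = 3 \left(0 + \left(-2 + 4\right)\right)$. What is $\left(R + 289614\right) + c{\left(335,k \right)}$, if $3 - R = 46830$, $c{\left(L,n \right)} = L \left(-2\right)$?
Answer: $242117$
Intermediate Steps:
$k = 6$ ($k = 3 \left(0 + 2\right) = 3 \cdot 2 = 6$)
$c{\left(L,n \right)} = - 2 L$
$R = -46827$ ($R = 3 - 46830 = -46827$)
$\left(R + 289614\right) + c{\left(335,k \right)} = \left(-46827 + 289614\right) - 670 = 242787 - 670 = 242117$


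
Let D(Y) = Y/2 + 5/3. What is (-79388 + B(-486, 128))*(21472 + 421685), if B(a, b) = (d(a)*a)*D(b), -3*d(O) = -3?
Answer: -49324260414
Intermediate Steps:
d(O) = 1 (d(O) = -⅓*(-3) = 1)
D(Y) = 5/3 + Y/2 (D(Y) = Y*(½) + 5*(⅓) = Y/2 + 5/3 = 5/3 + Y/2)
B(a, b) = a*(5/3 + b/2) (B(a, b) = (1*a)*(5/3 + b/2) = a*(5/3 + b/2))
(-79388 + B(-486, 128))*(21472 + 421685) = (-79388 + (⅙)*(-486)*(10 + 3*128))*(21472 + 421685) = (-79388 + (⅙)*(-486)*(10 + 384))*443157 = (-79388 + (⅙)*(-486)*394)*443157 = (-79388 - 31914)*443157 = -111302*443157 = -49324260414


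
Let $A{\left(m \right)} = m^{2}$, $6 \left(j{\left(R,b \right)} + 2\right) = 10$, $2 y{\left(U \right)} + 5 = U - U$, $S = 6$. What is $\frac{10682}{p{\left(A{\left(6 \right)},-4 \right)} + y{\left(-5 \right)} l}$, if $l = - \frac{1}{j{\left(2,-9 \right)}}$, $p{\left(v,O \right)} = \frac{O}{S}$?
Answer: $-1308$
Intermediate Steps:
$y{\left(U \right)} = - \frac{5}{2}$ ($y{\left(U \right)} = - \frac{5}{2} + \frac{U - U}{2} = - \frac{5}{2} + \frac{1}{2} \cdot 0 = - \frac{5}{2} + 0 = - \frac{5}{2}$)
$j{\left(R,b \right)} = - \frac{1}{3}$ ($j{\left(R,b \right)} = -2 + \frac{1}{6} \cdot 10 = -2 + \frac{5}{3} = - \frac{1}{3}$)
$p{\left(v,O \right)} = \frac{O}{6}$
$l = 3$ ($l = - \frac{1}{- \frac{1}{3}} = \left(-1\right) \left(-3\right) = 3$)
$\frac{10682}{p{\left(A{\left(6 \right)},-4 \right)} + y{\left(-5 \right)} l} = \frac{10682}{\frac{1}{6} \left(-4\right) - \frac{15}{2}} = \frac{10682}{- \frac{2}{3} - \frac{15}{2}} = \frac{10682}{- \frac{49}{6}} = 10682 \left(- \frac{6}{49}\right) = -1308$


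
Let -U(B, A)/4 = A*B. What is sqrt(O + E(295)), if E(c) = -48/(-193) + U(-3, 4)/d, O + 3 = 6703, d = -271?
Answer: 2*sqrt(4582185335683)/52303 ≈ 81.854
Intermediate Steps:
O = 6700 (O = -3 + 6703 = 6700)
U(B, A) = -4*A*B
E(c) = 3744/52303 (E(c) = -48/(-193) - 4*4*(-3)/(-271) = -48*(-1/193) + 48*(-1/271) = 48/193 - 48/271 = 3744/52303)
sqrt(O + E(295)) = sqrt(6700 + 3744/52303) = sqrt(350433844/52303) = 2*sqrt(4582185335683)/52303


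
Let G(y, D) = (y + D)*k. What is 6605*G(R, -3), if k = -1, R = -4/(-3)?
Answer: 33025/3 ≈ 11008.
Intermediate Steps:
R = 4/3 (R = -4*(-⅓) = 4/3 ≈ 1.3333)
G(y, D) = -D - y (G(y, D) = (y + D)*(-1) = (D + y)*(-1) = -D - y)
6605*G(R, -3) = 6605*(-1*(-3) - 1*4/3) = 6605*(3 - 4/3) = 6605*(5/3) = 33025/3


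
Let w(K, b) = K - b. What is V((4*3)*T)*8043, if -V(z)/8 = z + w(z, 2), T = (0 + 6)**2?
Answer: -55464528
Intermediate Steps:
T = 36 (T = 6**2 = 36)
V(z) = 16 - 16*z (V(z) = -8*(z + (z - 1*2)) = -8*(z + (z - 2)) = -8*(z + (-2 + z)) = -8*(-2 + 2*z) = 16 - 16*z)
V((4*3)*T)*8043 = (16 - 16*4*3*36)*8043 = (16 - 192*36)*8043 = (16 - 16*432)*8043 = (16 - 6912)*8043 = -6896*8043 = -55464528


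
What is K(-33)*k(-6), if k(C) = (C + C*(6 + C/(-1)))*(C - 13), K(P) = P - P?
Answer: 0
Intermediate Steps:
K(P) = 0
k(C) = (-13 + C)*(C + C*(6 - C)) (k(C) = (C + C*(6 + C*(-1)))*(-13 + C) = (C + C*(6 - C))*(-13 + C) = (-13 + C)*(C + C*(6 - C)))
K(-33)*k(-6) = 0*(-6*(-91 - 1*(-6)**2 + 20*(-6))) = 0*(-6*(-91 - 1*36 - 120)) = 0*(-6*(-91 - 36 - 120)) = 0*(-6*(-247)) = 0*1482 = 0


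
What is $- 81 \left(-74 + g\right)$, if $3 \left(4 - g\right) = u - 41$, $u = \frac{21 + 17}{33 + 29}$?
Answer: $\frac{141966}{31} \approx 4579.5$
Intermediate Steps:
$u = \frac{19}{31}$ ($u = \frac{38}{62} = 38 \cdot \frac{1}{62} = \frac{19}{31} \approx 0.6129$)
$g = \frac{1624}{93}$ ($g = 4 - \frac{\frac{19}{31} - 41}{3} = 4 - - \frac{1252}{93} = 4 + \frac{1252}{93} = \frac{1624}{93} \approx 17.462$)
$- 81 \left(-74 + g\right) = - 81 \left(-74 + \frac{1624}{93}\right) = \left(-81\right) \left(- \frac{5258}{93}\right) = \frac{141966}{31}$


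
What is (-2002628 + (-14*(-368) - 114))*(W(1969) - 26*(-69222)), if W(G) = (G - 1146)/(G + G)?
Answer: -7078962517934405/1969 ≈ -3.5952e+12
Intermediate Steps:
W(G) = (-1146 + G)/(2*G) (W(G) = (-1146 + G)/((2*G)) = (-1146 + G)*(1/(2*G)) = (-1146 + G)/(2*G))
(-2002628 + (-14*(-368) - 114))*(W(1969) - 26*(-69222)) = (-2002628 + (-14*(-368) - 114))*((½)*(-1146 + 1969)/1969 - 26*(-69222)) = (-2002628 + (5152 - 114))*((½)*(1/1969)*823 + 1799772) = (-2002628 + 5038)*(823/3938 + 1799772) = -1997590*7087502959/3938 = -7078962517934405/1969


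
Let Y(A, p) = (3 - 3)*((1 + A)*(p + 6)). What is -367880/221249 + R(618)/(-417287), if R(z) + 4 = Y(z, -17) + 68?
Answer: -153525701496/92324331463 ≈ -1.6629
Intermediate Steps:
Y(A, p) = 0 (Y(A, p) = 0*((1 + A)*(6 + p)) = 0)
R(z) = 64 (R(z) = -4 + (0 + 68) = -4 + 68 = 64)
-367880/221249 + R(618)/(-417287) = -367880/221249 + 64/(-417287) = -367880*1/221249 + 64*(-1/417287) = -367880/221249 - 64/417287 = -153525701496/92324331463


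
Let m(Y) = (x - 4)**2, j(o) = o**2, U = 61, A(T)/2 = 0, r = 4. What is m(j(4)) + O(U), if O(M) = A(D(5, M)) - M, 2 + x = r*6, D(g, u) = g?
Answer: 263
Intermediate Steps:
A(T) = 0 (A(T) = 2*0 = 0)
x = 22 (x = -2 + 4*6 = -2 + 24 = 22)
O(M) = -M (O(M) = 0 - M = -M)
m(Y) = 324 (m(Y) = (22 - 4)**2 = 18**2 = 324)
m(j(4)) + O(U) = 324 - 1*61 = 324 - 61 = 263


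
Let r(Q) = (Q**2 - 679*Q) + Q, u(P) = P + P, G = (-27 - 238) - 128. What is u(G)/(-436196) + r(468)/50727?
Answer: -7138245243/3687819082 ≈ -1.9356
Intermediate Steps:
G = -393 (G = -265 - 128 = -393)
u(P) = 2*P
r(Q) = Q**2 - 678*Q
u(G)/(-436196) + r(468)/50727 = (2*(-393))/(-436196) + (468*(-678 + 468))/50727 = -786*(-1/436196) + (468*(-210))*(1/50727) = 393/218098 - 98280*1/50727 = 393/218098 - 32760/16909 = -7138245243/3687819082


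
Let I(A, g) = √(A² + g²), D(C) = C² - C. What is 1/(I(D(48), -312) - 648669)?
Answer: -216223/140255428227 - 8*√9005/140255428227 ≈ -1.5471e-6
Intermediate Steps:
1/(I(D(48), -312) - 648669) = 1/(√((48*(-1 + 48))² + (-312)²) - 648669) = 1/(√((48*47)² + 97344) - 648669) = 1/(√(2256² + 97344) - 648669) = 1/(√(5089536 + 97344) - 648669) = 1/(√5186880 - 648669) = 1/(24*√9005 - 648669) = 1/(-648669 + 24*√9005)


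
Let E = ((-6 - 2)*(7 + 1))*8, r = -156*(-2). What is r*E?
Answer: -159744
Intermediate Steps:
r = 312
E = -512 (E = -8*8*8 = -64*8 = -512)
r*E = 312*(-512) = -159744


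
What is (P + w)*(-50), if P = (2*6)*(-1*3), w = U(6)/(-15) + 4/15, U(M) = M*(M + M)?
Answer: 6080/3 ≈ 2026.7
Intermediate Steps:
U(M) = 2*M² (U(M) = M*(2*M) = 2*M²)
w = -68/15 (w = (2*6²)/(-15) + 4/15 = (2*36)*(-1/15) + 4*(1/15) = 72*(-1/15) + 4/15 = -24/5 + 4/15 = -68/15 ≈ -4.5333)
P = -36 (P = 12*(-3) = -36)
(P + w)*(-50) = (-36 - 68/15)*(-50) = -608/15*(-50) = 6080/3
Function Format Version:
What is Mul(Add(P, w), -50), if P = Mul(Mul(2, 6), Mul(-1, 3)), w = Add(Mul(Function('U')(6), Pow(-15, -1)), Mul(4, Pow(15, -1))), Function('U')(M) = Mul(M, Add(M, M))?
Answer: Rational(6080, 3) ≈ 2026.7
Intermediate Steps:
Function('U')(M) = Mul(2, Pow(M, 2)) (Function('U')(M) = Mul(M, Mul(2, M)) = Mul(2, Pow(M, 2)))
w = Rational(-68, 15) (w = Add(Mul(Mul(2, Pow(6, 2)), Pow(-15, -1)), Mul(4, Pow(15, -1))) = Add(Mul(Mul(2, 36), Rational(-1, 15)), Mul(4, Rational(1, 15))) = Add(Mul(72, Rational(-1, 15)), Rational(4, 15)) = Add(Rational(-24, 5), Rational(4, 15)) = Rational(-68, 15) ≈ -4.5333)
P = -36 (P = Mul(12, -3) = -36)
Mul(Add(P, w), -50) = Mul(Add(-36, Rational(-68, 15)), -50) = Mul(Rational(-608, 15), -50) = Rational(6080, 3)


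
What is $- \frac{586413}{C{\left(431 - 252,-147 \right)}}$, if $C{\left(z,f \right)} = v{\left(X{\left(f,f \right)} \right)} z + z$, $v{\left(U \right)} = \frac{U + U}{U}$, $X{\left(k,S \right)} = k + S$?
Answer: $- \frac{195471}{179} \approx -1092.0$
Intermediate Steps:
$X{\left(k,S \right)} = S + k$
$v{\left(U \right)} = 2$ ($v{\left(U \right)} = \frac{2 U}{U} = 2$)
$C{\left(z,f \right)} = 3 z$ ($C{\left(z,f \right)} = 2 z + z = 3 z$)
$- \frac{586413}{C{\left(431 - 252,-147 \right)}} = - \frac{586413}{3 \left(431 - 252\right)} = - \frac{586413}{3 \cdot 179} = - \frac{586413}{537} = \left(-586413\right) \frac{1}{537} = - \frac{195471}{179}$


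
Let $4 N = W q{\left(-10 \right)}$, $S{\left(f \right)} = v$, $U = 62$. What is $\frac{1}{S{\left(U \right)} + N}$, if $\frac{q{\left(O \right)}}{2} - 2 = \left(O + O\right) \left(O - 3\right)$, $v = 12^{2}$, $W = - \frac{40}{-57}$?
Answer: $\frac{57}{13448} \approx 0.0042385$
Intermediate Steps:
$W = \frac{40}{57}$ ($W = \left(-40\right) \left(- \frac{1}{57}\right) = \frac{40}{57} \approx 0.70175$)
$v = 144$
$q{\left(O \right)} = 4 + 4 O \left(-3 + O\right)$ ($q{\left(O \right)} = 4 + 2 \left(O + O\right) \left(O - 3\right) = 4 + 2 \cdot 2 O \left(-3 + O\right) = 4 + 4 O \left(-3 + O\right)$)
$S{\left(f \right)} = 144$
$N = \frac{5240}{57}$ ($N = \frac{\frac{40}{57} \left(4 - -120 + 4 \left(-10\right)^{2}\right)}{4} = \frac{\frac{40}{57} \left(4 + 120 + 4 \cdot 100\right)}{4} = \frac{\frac{40}{57} \left(4 + 120 + 400\right)}{4} = \frac{\frac{40}{57} \cdot 524}{4} = \frac{1}{4} \cdot \frac{20960}{57} = \frac{5240}{57} \approx 91.93$)
$\frac{1}{S{\left(U \right)} + N} = \frac{1}{144 + \frac{5240}{57}} = \frac{1}{\frac{13448}{57}} = \frac{57}{13448}$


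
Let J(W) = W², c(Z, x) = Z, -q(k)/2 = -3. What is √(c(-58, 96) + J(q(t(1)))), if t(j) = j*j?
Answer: I*√22 ≈ 4.6904*I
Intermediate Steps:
t(j) = j²
q(k) = 6 (q(k) = -2*(-3) = 6)
√(c(-58, 96) + J(q(t(1)))) = √(-58 + 6²) = √(-58 + 36) = √(-22) = I*√22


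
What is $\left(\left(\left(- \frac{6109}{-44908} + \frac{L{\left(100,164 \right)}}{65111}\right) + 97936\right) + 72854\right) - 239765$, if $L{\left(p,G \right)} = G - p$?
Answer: $- \frac{201682829615089}{2924004788} \approx -68975.0$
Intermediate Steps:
$\left(\left(\left(- \frac{6109}{-44908} + \frac{L{\left(100,164 \right)}}{65111}\right) + 97936\right) + 72854\right) - 239765 = \left(\left(\left(- \frac{6109}{-44908} + \frac{164 - 100}{65111}\right) + 97936\right) + 72854\right) - 239765 = \left(\left(\left(\left(-6109\right) \left(- \frac{1}{44908}\right) + \left(164 - 100\right) \frac{1}{65111}\right) + 97936\right) + 72854\right) - 239765 = \left(\left(\left(\frac{6109}{44908} + 64 \cdot \frac{1}{65111}\right) + 97936\right) + 72854\right) - 239765 = \left(\left(\left(\frac{6109}{44908} + \frac{64}{65111}\right) + 97936\right) + 72854\right) - 239765 = \left(\left(\frac{400637211}{2924004788} + 97936\right) + 72854\right) - 239765 = \left(\frac{286365733554779}{2924004788} + 72854\right) - 239765 = \frac{499391178379731}{2924004788} - 239765 = - \frac{201682829615089}{2924004788}$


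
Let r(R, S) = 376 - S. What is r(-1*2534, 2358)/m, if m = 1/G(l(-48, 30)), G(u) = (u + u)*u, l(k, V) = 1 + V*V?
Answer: -3217979164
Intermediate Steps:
l(k, V) = 1 + V²
G(u) = 2*u² (G(u) = (2*u)*u = 2*u²)
m = 1/1623602 (m = 1/(2*(1 + 30²)²) = 1/(2*(1 + 900)²) = 1/(2*901²) = 1/(2*811801) = 1/1623602 ≈ 6.1591e-7)
r(-1*2534, 2358)/m = (376 - 1*2358)/(1/1623602) = (376 - 2358)*1623602 = -1982*1623602 = -3217979164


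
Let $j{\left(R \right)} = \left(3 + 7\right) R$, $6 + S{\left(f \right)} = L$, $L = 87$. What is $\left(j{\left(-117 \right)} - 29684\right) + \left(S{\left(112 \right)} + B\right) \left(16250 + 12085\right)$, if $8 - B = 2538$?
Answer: $-69423269$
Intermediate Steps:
$B = -2530$ ($B = 8 - 2538 = -2530$)
$S{\left(f \right)} = 81$ ($S{\left(f \right)} = -6 + 87 = 81$)
$j{\left(R \right)} = 10 R$
$\left(j{\left(-117 \right)} - 29684\right) + \left(S{\left(112 \right)} + B\right) \left(16250 + 12085\right) = \left(10 \left(-117\right) - 29684\right) + \left(81 - 2530\right) \left(16250 + 12085\right) = \left(-1170 - 29684\right) - 69392415 = -30854 - 69392415 = -69423269$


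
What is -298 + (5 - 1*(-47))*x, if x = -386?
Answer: -20370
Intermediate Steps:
-298 + (5 - 1*(-47))*x = -298 + (5 - 1*(-47))*(-386) = -298 + (5 + 47)*(-386) = -298 + 52*(-386) = -298 - 20072 = -20370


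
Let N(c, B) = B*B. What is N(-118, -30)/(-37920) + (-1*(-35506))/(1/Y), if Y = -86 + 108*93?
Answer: 223455448721/632 ≈ 3.5357e+8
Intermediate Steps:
N(c, B) = B²
Y = 9958 (Y = -86 + 10044 = 9958)
N(-118, -30)/(-37920) + (-1*(-35506))/(1/Y) = (-30)²/(-37920) + (-1*(-35506))/(1/9958) = 900*(-1/37920) + 35506/(1/9958) = -15/632 + 35506*9958 = -15/632 + 353568748 = 223455448721/632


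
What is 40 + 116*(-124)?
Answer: -14344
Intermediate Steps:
40 + 116*(-124) = 40 - 14384 = -14344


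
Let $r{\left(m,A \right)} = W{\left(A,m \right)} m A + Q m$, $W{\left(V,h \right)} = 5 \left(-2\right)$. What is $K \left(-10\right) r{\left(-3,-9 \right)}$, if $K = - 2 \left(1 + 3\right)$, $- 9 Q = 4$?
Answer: $- \frac{64480}{3} \approx -21493.0$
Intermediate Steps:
$Q = - \frac{4}{9}$ ($Q = \left(- \frac{1}{9}\right) 4 = - \frac{4}{9} \approx -0.44444$)
$K = -8$ ($K = \left(-2\right) 4 = -8$)
$W{\left(V,h \right)} = -10$
$r{\left(m,A \right)} = - \frac{4 m}{9} - 10 A m$ ($r{\left(m,A \right)} = - 10 m A - \frac{4 m}{9} = - 10 A m - \frac{4 m}{9} = - \frac{4 m}{9} - 10 A m$)
$K \left(-10\right) r{\left(-3,-9 \right)} = \left(-8\right) \left(-10\right) \frac{2}{9} \left(-3\right) \left(-2 - -405\right) = 80 \cdot \frac{2}{9} \left(-3\right) \left(-2 + 405\right) = 80 \cdot \frac{2}{9} \left(-3\right) 403 = 80 \left(- \frac{806}{3}\right) = - \frac{64480}{3}$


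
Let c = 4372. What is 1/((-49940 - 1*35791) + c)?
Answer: -1/81359 ≈ -1.2291e-5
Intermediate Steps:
1/((-49940 - 1*35791) + c) = 1/((-49940 - 1*35791) + 4372) = 1/((-49940 - 35791) + 4372) = 1/(-85731 + 4372) = 1/(-81359) = -1/81359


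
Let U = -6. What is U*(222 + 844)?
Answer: -6396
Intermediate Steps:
U*(222 + 844) = -6*(222 + 844) = -6*1066 = -6396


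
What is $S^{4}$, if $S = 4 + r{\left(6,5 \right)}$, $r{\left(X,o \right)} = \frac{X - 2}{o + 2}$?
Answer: $\frac{1048576}{2401} \approx 436.72$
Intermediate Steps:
$r{\left(X,o \right)} = \frac{-2 + X}{2 + o}$
$S = \frac{32}{7}$ ($S = 4 + \frac{-2 + 6}{2 + 5} = 4 + \frac{1}{7} \cdot 4 = 4 + \frac{4}{7} = \frac{32}{7} \approx 4.5714$)
$S^{4} = \left(\frac{32}{7}\right)^{4} = \frac{1048576}{2401}$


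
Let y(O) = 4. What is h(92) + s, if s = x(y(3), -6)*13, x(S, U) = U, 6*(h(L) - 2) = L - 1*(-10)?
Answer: -59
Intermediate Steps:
h(L) = 11/3 + L/6 (h(L) = 2 + (L - 1*(-10))/6 = 2 + (L + 10)/6 = 2 + (10 + L)/6 = 2 + (5/3 + L/6) = 11/3 + L/6)
s = -78 (s = -6*13 = -78)
h(92) + s = (11/3 + (⅙)*92) - 78 = (11/3 + 46/3) - 78 = 19 - 78 = -59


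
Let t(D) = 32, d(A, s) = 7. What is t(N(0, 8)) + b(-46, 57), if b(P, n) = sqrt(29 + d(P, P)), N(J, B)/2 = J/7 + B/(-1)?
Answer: 38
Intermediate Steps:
N(J, B) = -2*B + 2*J/7 (N(J, B) = 2*(J/7 + B/(-1)) = 2*(J*(1/7) + B*(-1)) = 2*(J/7 - B) = 2*(-B + J/7) = -2*B + 2*J/7)
b(P, n) = 6 (b(P, n) = sqrt(29 + 7) = sqrt(36) = 6)
t(N(0, 8)) + b(-46, 57) = 32 + 6 = 38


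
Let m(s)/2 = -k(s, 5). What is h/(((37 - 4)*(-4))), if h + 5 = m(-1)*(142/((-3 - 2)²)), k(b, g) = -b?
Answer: 409/3300 ≈ 0.12394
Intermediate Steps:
m(s) = 2*s (m(s) = 2*(-(-1)*s) = 2*s)
h = -409/25 (h = -5 + (2*(-1))*(142/((-3 - 2)²)) = -5 - 284/((-5)²) = -5 - 284/25 = -409/25 ≈ -16.360)
h/(((37 - 4)*(-4))) = -409*(-1/(4*(37 - 4)))/25 = -409/(25*(33*(-4))) = -409/25/(-132) = -409/25*(-1/132) = 409/3300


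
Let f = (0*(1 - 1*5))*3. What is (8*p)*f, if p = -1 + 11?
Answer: 0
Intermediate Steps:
f = 0 (f = (0*(1 - 5))*3 = (0*(-4))*3 = 0*3 = 0)
p = 10
(8*p)*f = (8*10)*0 = 80*0 = 0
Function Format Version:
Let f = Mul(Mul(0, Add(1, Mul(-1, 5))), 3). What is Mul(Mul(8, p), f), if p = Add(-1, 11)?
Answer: 0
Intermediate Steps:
f = 0 (f = Mul(Mul(0, Add(1, -5)), 3) = Mul(Mul(0, -4), 3) = Mul(0, 3) = 0)
p = 10
Mul(Mul(8, p), f) = Mul(Mul(8, 10), 0) = Mul(80, 0) = 0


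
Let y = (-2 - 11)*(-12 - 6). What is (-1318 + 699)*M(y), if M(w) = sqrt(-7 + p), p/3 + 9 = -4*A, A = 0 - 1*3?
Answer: -619*sqrt(2) ≈ -875.40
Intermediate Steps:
A = -3 (A = 0 - 3 = -3)
y = 234 (y = -13*(-18) = 234)
p = 9 (p = -27 + 3*(-4*(-3)) = -27 + 3*12 = -27 + 36 = 9)
M(w) = sqrt(2) (M(w) = sqrt(-7 + 9) = sqrt(2))
(-1318 + 699)*M(y) = (-1318 + 699)*sqrt(2) = -619*sqrt(2)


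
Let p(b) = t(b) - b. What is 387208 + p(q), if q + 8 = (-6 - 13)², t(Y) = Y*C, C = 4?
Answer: 388267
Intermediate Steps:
t(Y) = 4*Y (t(Y) = Y*4 = 4*Y)
q = 353 (q = -8 + (-6 - 13)² = -8 + (-19)² = -8 + 361 = 353)
p(b) = 3*b (p(b) = 4*b - b = 3*b)
387208 + p(q) = 387208 + 3*353 = 387208 + 1059 = 388267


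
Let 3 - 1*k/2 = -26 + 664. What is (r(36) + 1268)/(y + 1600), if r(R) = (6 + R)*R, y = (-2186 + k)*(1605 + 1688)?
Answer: -695/2844752 ≈ -0.00024431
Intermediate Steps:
k = -1270 (k = 6 - 2*(-26 + 664) = 6 - 2*638 = 6 - 1276 = -1270)
y = -11380608 (y = (-2186 - 1270)*(1605 + 1688) = -3456*3293 = -11380608)
r(R) = R*(6 + R)
(r(36) + 1268)/(y + 1600) = (36*(6 + 36) + 1268)/(-11380608 + 1600) = (36*42 + 1268)/(-11379008) = (1512 + 1268)*(-1/11379008) = 2780*(-1/11379008) = -695/2844752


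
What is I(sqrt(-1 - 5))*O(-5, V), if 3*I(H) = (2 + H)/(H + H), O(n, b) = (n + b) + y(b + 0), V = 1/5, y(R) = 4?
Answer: -2/15 + 2*I*sqrt(6)/45 ≈ -0.13333 + 0.10887*I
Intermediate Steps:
V = 1/5 ≈ 0.20000
O(n, b) = 4 + b + n (O(n, b) = (n + b) + 4 = (b + n) + 4 = 4 + b + n)
I(H) = (2 + H)/(6*H) (I(H) = ((2 + H)/(H + H))/3 = ((2 + H)/((2*H)))/3 = ((2 + H)*(1/(2*H)))/3 = ((2 + H)/(2*H))/3 = (2 + H)/(6*H))
I(sqrt(-1 - 5))*O(-5, V) = ((2 + sqrt(-1 - 5))/(6*(sqrt(-1 - 5))))*(4 + 1/5 - 5) = ((2 + sqrt(-6))/(6*(sqrt(-6))))*(-4/5) = ((2 + I*sqrt(6))/(6*((I*sqrt(6)))))*(-4/5) = ((-I*sqrt(6)/6)*(2 + I*sqrt(6))/6)*(-4/5) = -I*sqrt(6)*(2 + I*sqrt(6))/36*(-4/5) = I*sqrt(6)*(2 + I*sqrt(6))/45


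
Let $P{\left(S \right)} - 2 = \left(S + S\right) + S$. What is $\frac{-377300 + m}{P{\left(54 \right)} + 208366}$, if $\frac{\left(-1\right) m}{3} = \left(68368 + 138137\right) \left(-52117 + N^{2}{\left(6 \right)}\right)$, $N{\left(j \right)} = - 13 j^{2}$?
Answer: $- \frac{20680353481}{41706} \approx -4.9586 \cdot 10^{5}$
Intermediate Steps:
$P{\left(S \right)} = 2 + 3 S$ ($P{\left(S \right)} = 2 + \left(\left(S + S\right) + S\right) = 2 + \left(2 S + S\right) = 2 + 3 S$)
$m = -103401390105$ ($m = - 3 \left(68368 + 138137\right) \left(-52117 + \left(- 13 \cdot 6^{2}\right)^{2}\right) = - 3 \cdot 206505 \left(-52117 + \left(\left(-13\right) 36\right)^{2}\right) = - 3 \cdot 206505 \left(-52117 + \left(-468\right)^{2}\right) = - 3 \cdot 206505 \left(-52117 + 219024\right) = - 3 \cdot 206505 \cdot 166907 = \left(-3\right) 34467130035 = -103401390105$)
$\frac{-377300 + m}{P{\left(54 \right)} + 208366} = \frac{-377300 - 103401390105}{\left(2 + 3 \cdot 54\right) + 208366} = - \frac{103401767405}{\left(2 + 162\right) + 208366} = - \frac{103401767405}{164 + 208366} = - \frac{103401767405}{208530} = \left(-103401767405\right) \frac{1}{208530} = - \frac{20680353481}{41706}$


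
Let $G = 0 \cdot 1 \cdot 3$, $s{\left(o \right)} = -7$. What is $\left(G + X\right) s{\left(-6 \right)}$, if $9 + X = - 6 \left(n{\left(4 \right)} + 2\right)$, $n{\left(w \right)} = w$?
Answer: $315$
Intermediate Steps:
$G = 0$ ($G = 0 \cdot 3 = 0$)
$X = -45$ ($X = -9 - 6 \left(4 + 2\right) = -9 - 36 = -45$)
$\left(G + X\right) s{\left(-6 \right)} = \left(0 - 45\right) \left(-7\right) = \left(-45\right) \left(-7\right) = 315$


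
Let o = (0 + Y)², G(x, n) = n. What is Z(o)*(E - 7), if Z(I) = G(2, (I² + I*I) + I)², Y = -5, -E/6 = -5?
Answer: 37389375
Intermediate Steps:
E = 30 (E = -6*(-5) = 30)
o = 25 (o = (0 - 5)² = (-5)² = 25)
Z(I) = (I + 2*I²)² (Z(I) = ((I² + I*I) + I)² = ((I² + I²) + I)² = (2*I² + I)² = (I + 2*I²)²)
Z(o)*(E - 7) = (25²*(1 + 2*25)²)*(30 - 7) = (625*(1 + 50)²)*23 = (625*51²)*23 = (625*2601)*23 = 1625625*23 = 37389375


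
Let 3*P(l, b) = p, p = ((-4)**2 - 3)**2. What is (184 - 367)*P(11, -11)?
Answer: -10309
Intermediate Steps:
p = 169 (p = (16 - 3)**2 = 13**2 = 169)
P(l, b) = 169/3 (P(l, b) = (1/3)*169 = 169/3)
(184 - 367)*P(11, -11) = (184 - 367)*(169/3) = -183*169/3 = -10309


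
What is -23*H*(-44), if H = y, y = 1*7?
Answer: 7084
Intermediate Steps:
y = 7
H = 7
-23*H*(-44) = -23*7*(-44) = -161*(-44) = 7084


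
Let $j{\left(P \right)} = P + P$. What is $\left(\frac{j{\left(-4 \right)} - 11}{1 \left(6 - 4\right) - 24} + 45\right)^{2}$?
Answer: $\frac{1018081}{484} \approx 2103.5$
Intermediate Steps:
$j{\left(P \right)} = 2 P$
$\left(\frac{j{\left(-4 \right)} - 11}{1 \left(6 - 4\right) - 24} + 45\right)^{2} = \left(\frac{2 \left(-4\right) - 11}{1 \left(6 - 4\right) - 24} + 45\right)^{2} = \left(\frac{-8 - 11}{1 \cdot 2 - 24} + 45\right)^{2} = \left(- \frac{19}{2 - 24} + 45\right)^{2} = \left(- \frac{19}{-22} + 45\right)^{2} = \left(\left(-19\right) \left(- \frac{1}{22}\right) + 45\right)^{2} = \left(\frac{19}{22} + 45\right)^{2} = \left(\frac{1009}{22}\right)^{2} = \frac{1018081}{484}$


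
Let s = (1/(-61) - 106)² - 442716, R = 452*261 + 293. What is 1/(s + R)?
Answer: -3721/1165460082 ≈ -3.1927e-6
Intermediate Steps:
R = 118265 (R = 117972 + 293 = 118265)
s = -1605524147/3721 (s = (-1/61 - 106)² - 442716 = (-6467/61)² - 442716 = 41822089/3721 - 442716 = -1605524147/3721 ≈ -4.3148e+5)
1/(s + R) = 1/(-1605524147/3721 + 118265) = 1/(-1165460082/3721) = -3721/1165460082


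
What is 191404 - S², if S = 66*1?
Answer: 187048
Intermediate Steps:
S = 66
191404 - S² = 191404 - 1*66² = 191404 - 1*4356 = 191404 - 4356 = 187048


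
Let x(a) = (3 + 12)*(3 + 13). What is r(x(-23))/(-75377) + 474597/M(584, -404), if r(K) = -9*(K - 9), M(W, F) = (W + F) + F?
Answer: -35773232373/16884448 ≈ -2118.7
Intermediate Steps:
M(W, F) = W + 2*F (M(W, F) = (F + W) + F = W + 2*F)
x(a) = 240 (x(a) = 15*16 = 240)
r(K) = 81 - 9*K (r(K) = -9*(-9 + K) = 81 - 9*K)
r(x(-23))/(-75377) + 474597/M(584, -404) = (81 - 9*240)/(-75377) + 474597/(584 + 2*(-404)) = (81 - 2160)*(-1/75377) + 474597/(584 - 808) = -2079*(-1/75377) + 474597/(-224) = 2079/75377 + 474597*(-1/224) = 2079/75377 - 474597/224 = -35773232373/16884448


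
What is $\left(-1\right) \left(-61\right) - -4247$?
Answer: $4308$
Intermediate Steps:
$\left(-1\right) \left(-61\right) - -4247 = 61 + 4247 = 4308$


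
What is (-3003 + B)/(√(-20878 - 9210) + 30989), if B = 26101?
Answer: 715783922/960348209 - 46196*I*√7522/960348209 ≈ 0.74534 - 0.004172*I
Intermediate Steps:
(-3003 + B)/(√(-20878 - 9210) + 30989) = (-3003 + 26101)/(√(-20878 - 9210) + 30989) = 23098/(√(-30088) + 30989) = 23098/(2*I*√7522 + 30989) = 23098/(30989 + 2*I*√7522)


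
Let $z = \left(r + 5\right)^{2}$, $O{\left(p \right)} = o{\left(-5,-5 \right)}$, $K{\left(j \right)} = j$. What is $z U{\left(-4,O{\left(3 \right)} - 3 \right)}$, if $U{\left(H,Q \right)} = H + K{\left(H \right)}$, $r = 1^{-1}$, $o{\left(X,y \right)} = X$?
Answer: $-288$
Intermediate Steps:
$O{\left(p \right)} = -5$
$r = 1$
$U{\left(H,Q \right)} = 2 H$ ($U{\left(H,Q \right)} = H + H = 2 H$)
$z = 36$ ($z = \left(1 + 5\right)^{2} = 6^{2} = 36$)
$z U{\left(-4,O{\left(3 \right)} - 3 \right)} = 36 \cdot 2 \left(-4\right) = 36 \left(-8\right) = -288$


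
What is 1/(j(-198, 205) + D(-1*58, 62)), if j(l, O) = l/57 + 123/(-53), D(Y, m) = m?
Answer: 1007/56599 ≈ 0.017792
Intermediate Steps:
j(l, O) = -123/53 + l/57 (j(l, O) = l*(1/57) + 123*(-1/53) = l/57 - 123/53 = -123/53 + l/57)
1/(j(-198, 205) + D(-1*58, 62)) = 1/((-123/53 + (1/57)*(-198)) + 62) = 1/((-123/53 - 66/19) + 62) = 1/(-5835/1007 + 62) = 1/(56599/1007) = 1007/56599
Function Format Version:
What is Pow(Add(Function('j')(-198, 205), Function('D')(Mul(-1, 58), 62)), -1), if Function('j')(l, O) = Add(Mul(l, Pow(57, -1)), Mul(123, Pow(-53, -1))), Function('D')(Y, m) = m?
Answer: Rational(1007, 56599) ≈ 0.017792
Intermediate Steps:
Function('j')(l, O) = Add(Rational(-123, 53), Mul(Rational(1, 57), l)) (Function('j')(l, O) = Add(Mul(l, Rational(1, 57)), Mul(123, Rational(-1, 53))) = Add(Mul(Rational(1, 57), l), Rational(-123, 53)) = Add(Rational(-123, 53), Mul(Rational(1, 57), l)))
Pow(Add(Function('j')(-198, 205), Function('D')(Mul(-1, 58), 62)), -1) = Pow(Add(Add(Rational(-123, 53), Mul(Rational(1, 57), -198)), 62), -1) = Pow(Add(Add(Rational(-123, 53), Rational(-66, 19)), 62), -1) = Pow(Add(Rational(-5835, 1007), 62), -1) = Pow(Rational(56599, 1007), -1) = Rational(1007, 56599)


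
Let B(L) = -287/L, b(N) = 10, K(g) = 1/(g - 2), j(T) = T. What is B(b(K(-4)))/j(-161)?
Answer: 41/230 ≈ 0.17826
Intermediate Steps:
K(g) = 1/(-2 + g)
B(b(K(-4)))/j(-161) = -287/10/(-161) = -287*1/10*(-1/161) = -287/10*(-1/161) = 41/230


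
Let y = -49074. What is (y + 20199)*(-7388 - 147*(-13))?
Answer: 158148375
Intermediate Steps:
(y + 20199)*(-7388 - 147*(-13)) = (-49074 + 20199)*(-7388 - 147*(-13)) = -28875*(-7388 + 1911) = -28875*(-5477) = 158148375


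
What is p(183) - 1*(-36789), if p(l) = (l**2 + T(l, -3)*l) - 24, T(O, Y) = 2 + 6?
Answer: 71718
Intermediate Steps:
T(O, Y) = 8
p(l) = -24 + l**2 + 8*l (p(l) = (l**2 + 8*l) - 24 = -24 + l**2 + 8*l)
p(183) - 1*(-36789) = (-24 + 183**2 + 8*183) - 1*(-36789) = (-24 + 33489 + 1464) + 36789 = 34929 + 36789 = 71718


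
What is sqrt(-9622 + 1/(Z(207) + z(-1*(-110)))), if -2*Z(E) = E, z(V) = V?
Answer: 2*I*sqrt(406523)/13 ≈ 98.091*I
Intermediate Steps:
Z(E) = -E/2
sqrt(-9622 + 1/(Z(207) + z(-1*(-110)))) = sqrt(-9622 + 1/(-1/2*207 - 1*(-110))) = sqrt(-9622 + 1/(-207/2 + 110)) = sqrt(-9622 + 1/(13/2)) = sqrt(-9622 + 2/13) = sqrt(-125084/13) = 2*I*sqrt(406523)/13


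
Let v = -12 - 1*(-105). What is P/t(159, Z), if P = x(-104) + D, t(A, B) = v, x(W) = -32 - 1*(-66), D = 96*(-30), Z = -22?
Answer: -2846/93 ≈ -30.602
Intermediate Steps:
D = -2880
v = 93 (v = -12 + 105 = 93)
x(W) = 34 (x(W) = -32 + 66 = 34)
t(A, B) = 93
P = -2846 (P = 34 - 2880 = -2846)
P/t(159, Z) = -2846/93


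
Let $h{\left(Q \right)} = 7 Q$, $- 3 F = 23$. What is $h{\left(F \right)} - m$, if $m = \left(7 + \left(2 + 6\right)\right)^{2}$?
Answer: $- \frac{836}{3} \approx -278.67$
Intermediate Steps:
$F = - \frac{23}{3}$ ($F = \left(- \frac{1}{3}\right) 23 = - \frac{23}{3} \approx -7.6667$)
$m = 225$ ($m = \left(7 + 8\right)^{2} = 15^{2} = 225$)
$h{\left(F \right)} - m = 7 \left(- \frac{23}{3}\right) - 225 = - \frac{161}{3} - 225 = - \frac{836}{3}$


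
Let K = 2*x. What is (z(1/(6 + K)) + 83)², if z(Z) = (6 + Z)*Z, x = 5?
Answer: 455609025/65536 ≈ 6952.0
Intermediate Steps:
K = 10 (K = 2*5 = 10)
z(Z) = Z*(6 + Z)
(z(1/(6 + K)) + 83)² = ((6 + 1/(6 + 10))/(6 + 10) + 83)² = ((6 + 1/16)/16 + 83)² = ((1/16)*(97/16) + 83)² = (97/256 + 83)² = (21345/256)² = 455609025/65536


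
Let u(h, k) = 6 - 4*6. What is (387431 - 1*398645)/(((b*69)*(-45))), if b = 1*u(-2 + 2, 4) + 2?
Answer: -623/2760 ≈ -0.22572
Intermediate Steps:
u(h, k) = -18 (u(h, k) = 6 - 24 = -18)
b = -16 (b = 1*(-18) + 2 = -18 + 2 = -16)
(387431 - 1*398645)/(((b*69)*(-45))) = (387431 - 1*398645)/((-16*69*(-45))) = (387431 - 398645)/((-1104*(-45))) = -11214/49680 = -11214*1/49680 = -623/2760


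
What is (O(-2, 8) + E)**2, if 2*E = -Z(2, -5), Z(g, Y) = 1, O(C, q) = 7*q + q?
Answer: 16129/4 ≈ 4032.3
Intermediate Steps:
O(C, q) = 8*q
E = -1/2 (E = (-1*1)/2 = (1/2)*(-1) = -1/2 ≈ -0.50000)
(O(-2, 8) + E)**2 = (8*8 - 1/2)**2 = (64 - 1/2)**2 = (127/2)**2 = 16129/4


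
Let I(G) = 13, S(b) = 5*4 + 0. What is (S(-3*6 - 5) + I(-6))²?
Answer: 1089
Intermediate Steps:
S(b) = 20 (S(b) = 20 + 0 = 20)
(S(-3*6 - 5) + I(-6))² = (20 + 13)² = 33² = 1089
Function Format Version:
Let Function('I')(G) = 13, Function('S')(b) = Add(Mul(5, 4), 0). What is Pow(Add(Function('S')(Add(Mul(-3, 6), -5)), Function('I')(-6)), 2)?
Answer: 1089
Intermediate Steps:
Function('S')(b) = 20 (Function('S')(b) = Add(20, 0) = 20)
Pow(Add(Function('S')(Add(Mul(-3, 6), -5)), Function('I')(-6)), 2) = Pow(Add(20, 13), 2) = Pow(33, 2) = 1089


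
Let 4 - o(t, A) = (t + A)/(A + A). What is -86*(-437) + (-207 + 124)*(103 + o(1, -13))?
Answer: 373611/13 ≈ 28739.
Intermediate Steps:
o(t, A) = 4 - (A + t)/(2*A) (o(t, A) = 4 - (t + A)/(A + A) = 4 - (A + t)/(2*A))
-86*(-437) + (-207 + 124)*(103 + o(1, -13)) = -86*(-437) + (-207 + 124)*(103 + (1/2)*(-1*1 + 7*(-13))/(-13)) = 37582 - 83*(103 + (1/2)*(-1/13)*(-1 - 91)) = 37582 - 83*(103 + (1/2)*(-1/13)*(-92)) = 37582 - 83*(103 + 46/13) = 37582 - 83*1385/13 = 37582 - 114955/13 = 373611/13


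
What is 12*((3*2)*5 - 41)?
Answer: -132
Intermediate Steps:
12*((3*2)*5 - 41) = 12*(6*5 - 41) = 12*(30 - 41) = 12*(-11) = -132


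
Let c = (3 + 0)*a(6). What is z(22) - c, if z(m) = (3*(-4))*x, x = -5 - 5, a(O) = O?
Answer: 102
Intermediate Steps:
x = -10
z(m) = 120 (z(m) = (3*(-4))*(-10) = -12*(-10) = 120)
c = 18 (c = (3 + 0)*6 = 3*6 = 18)
z(22) - c = 120 - 1*18 = 120 - 18 = 102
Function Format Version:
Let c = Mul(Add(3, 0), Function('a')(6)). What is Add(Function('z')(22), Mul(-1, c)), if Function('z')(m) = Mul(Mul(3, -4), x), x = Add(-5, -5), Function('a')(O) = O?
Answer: 102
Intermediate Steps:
x = -10
Function('z')(m) = 120 (Function('z')(m) = Mul(Mul(3, -4), -10) = Mul(-12, -10) = 120)
c = 18 (c = Mul(Add(3, 0), 6) = Mul(3, 6) = 18)
Add(Function('z')(22), Mul(-1, c)) = Add(120, Mul(-1, 18)) = Add(120, -18) = 102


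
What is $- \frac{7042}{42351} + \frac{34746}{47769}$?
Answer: $\frac{378379516}{674354973} \approx 0.5611$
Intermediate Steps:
$- \frac{7042}{42351} + \frac{34746}{47769} = \left(-7042\right) \frac{1}{42351} + 34746 \cdot \frac{1}{47769} = - \frac{7042}{42351} + \frac{11582}{15923} = \frac{378379516}{674354973}$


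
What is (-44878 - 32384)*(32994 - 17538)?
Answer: -1194161472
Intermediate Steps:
(-44878 - 32384)*(32994 - 17538) = -77262*15456 = -1194161472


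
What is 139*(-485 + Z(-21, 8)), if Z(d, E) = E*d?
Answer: -90767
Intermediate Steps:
139*(-485 + Z(-21, 8)) = 139*(-485 + 8*(-21)) = 139*(-485 - 168) = 139*(-653) = -90767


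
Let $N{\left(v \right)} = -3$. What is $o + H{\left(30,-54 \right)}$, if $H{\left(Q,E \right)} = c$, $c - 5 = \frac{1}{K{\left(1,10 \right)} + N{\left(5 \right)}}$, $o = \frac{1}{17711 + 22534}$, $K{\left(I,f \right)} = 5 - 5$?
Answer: $\frac{187811}{40245} \approx 4.6667$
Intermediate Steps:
$K{\left(I,f \right)} = 0$ ($K{\left(I,f \right)} = 5 - 5 = 0$)
$o = \frac{1}{40245} \approx 2.4848 \cdot 10^{-5}$
$c = \frac{14}{3}$ ($c = 5 + \frac{1}{0 - 3} = 5 + \frac{1}{-3} = 5 - \frac{1}{3} = \frac{14}{3} \approx 4.6667$)
$H{\left(Q,E \right)} = \frac{14}{3}$
$o + H{\left(30,-54 \right)} = \frac{1}{40245} + \frac{14}{3} = \frac{187811}{40245}$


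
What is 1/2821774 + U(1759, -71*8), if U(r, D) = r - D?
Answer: 6566268099/2821774 ≈ 2327.0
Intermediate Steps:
1/2821774 + U(1759, -71*8) = 1/2821774 + (1759 - (-71)*8) = 1/2821774 + (1759 - 1*(-568)) = 1/2821774 + (1759 + 568) = 1/2821774 + 2327 = 6566268099/2821774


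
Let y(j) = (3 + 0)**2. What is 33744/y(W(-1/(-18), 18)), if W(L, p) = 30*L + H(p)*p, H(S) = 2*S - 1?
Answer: 11248/3 ≈ 3749.3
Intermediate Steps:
H(S) = -1 + 2*S
W(L, p) = 30*L + p*(-1 + 2*p) (W(L, p) = 30*L + (-1 + 2*p)*p = 30*L + p*(-1 + 2*p))
y(j) = 9 (y(j) = 3**2 = 9)
33744/y(W(-1/(-18), 18)) = 33744/9 = 33744*(1/9) = 11248/3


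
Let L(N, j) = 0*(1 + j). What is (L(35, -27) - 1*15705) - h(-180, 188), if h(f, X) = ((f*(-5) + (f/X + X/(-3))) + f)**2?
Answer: -8877548506/19881 ≈ -4.4653e+5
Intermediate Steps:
L(N, j) = 0
h(f, X) = (-4*f - X/3 + f/X)**2 (h(f, X) = ((-5*f + (f/X + X*(-1/3))) + f)**2 = ((-5*f + (f/X - X/3)) + f)**2 = ((-5*f + (-X/3 + f/X)) + f)**2 = ((-5*f - X/3 + f/X) + f)**2 = (-4*f - X/3 + f/X)**2)
(L(35, -27) - 1*15705) - h(-180, 188) = (0 - 1*15705) - (188**2 - 3*(-180) + 12*188*(-180))**2/(9*188**2) = (0 - 15705) - (35344 + 540 - 406080)**2/(9*35344) = -15705 - (-370196)**2/(9*35344) = -15705 - 137045078416/(9*35344) = -15705 - 1*8565317401/19881 = -15705 - 8565317401/19881 = -8877548506/19881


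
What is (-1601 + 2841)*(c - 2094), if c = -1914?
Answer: -4969920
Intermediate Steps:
(-1601 + 2841)*(c - 2094) = (-1601 + 2841)*(-1914 - 2094) = 1240*(-4008) = -4969920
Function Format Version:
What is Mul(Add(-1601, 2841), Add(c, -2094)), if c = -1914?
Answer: -4969920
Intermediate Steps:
Mul(Add(-1601, 2841), Add(c, -2094)) = Mul(Add(-1601, 2841), Add(-1914, -2094)) = Mul(1240, -4008) = -4969920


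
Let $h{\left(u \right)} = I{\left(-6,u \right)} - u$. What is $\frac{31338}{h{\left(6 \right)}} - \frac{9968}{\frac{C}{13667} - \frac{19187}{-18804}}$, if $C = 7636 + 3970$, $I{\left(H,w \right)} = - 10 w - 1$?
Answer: $- \frac{26670295508646}{4598764693} \approx -5799.4$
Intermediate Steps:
$I{\left(H,w \right)} = -1 - 10 w$
$C = 11606$
$h{\left(u \right)} = -1 - 11 u$ ($h{\left(u \right)} = \left(-1 - 10 u\right) - u = -1 - 11 u$)
$\frac{31338}{h{\left(6 \right)}} - \frac{9968}{\frac{C}{13667} - \frac{19187}{-18804}} = \frac{31338}{-1 - 66} - \frac{9968}{\frac{11606}{13667} - \frac{19187}{-18804}} = \frac{31338}{-1 - 66} - \frac{9968}{11606 \cdot \frac{1}{13667} - - \frac{19187}{18804}} = \frac{31338}{-67} - \frac{9968}{\frac{11606}{13667} + \frac{19187}{18804}} = 31338 \left(- \frac{1}{67}\right) - \frac{9968}{\frac{480467953}{256994268}} = - \frac{31338}{67} - \frac{365959837632}{68638279} = - \frac{26670295508646}{4598764693}$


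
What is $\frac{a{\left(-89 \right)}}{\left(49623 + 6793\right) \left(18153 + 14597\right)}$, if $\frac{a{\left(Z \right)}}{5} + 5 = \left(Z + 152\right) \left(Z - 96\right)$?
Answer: $- \frac{583}{18476240} \approx -3.1554 \cdot 10^{-5}$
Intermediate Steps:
$a{\left(Z \right)} = -25 + 5 \left(-96 + Z\right) \left(152 + Z\right)$ ($a{\left(Z \right)} = -25 + 5 \left(Z + 152\right) \left(Z - 96\right) = -25 + 5 \left(152 + Z\right) \left(-96 + Z\right) = -25 + 5 \left(-96 + Z\right) \left(152 + Z\right)$)
$\frac{a{\left(-89 \right)}}{\left(49623 + 6793\right) \left(18153 + 14597\right)} = \frac{-72985 + 5 \left(-89\right)^{2} + 280 \left(-89\right)}{\left(49623 + 6793\right) \left(18153 + 14597\right)} = \frac{-72985 + 5 \cdot 7921 - 24920}{56416 \cdot 32750} = \frac{-72985 + 39605 - 24920}{1847624000} = \left(-58300\right) \frac{1}{1847624000} = - \frac{583}{18476240}$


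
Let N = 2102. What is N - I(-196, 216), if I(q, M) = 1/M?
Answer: 454031/216 ≈ 2102.0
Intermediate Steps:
N - I(-196, 216) = 2102 - 1/216 = 454031/216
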